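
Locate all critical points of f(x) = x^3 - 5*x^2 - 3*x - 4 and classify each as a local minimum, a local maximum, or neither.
f'(x) = 3*x^2 - 10*x - 3

Solve f'(x) = 0:
  3*x^2 - 10*x - 3 = 0 has no rational roots; quadratic formula: x = (10 ± √136)/6.
  ⇒ x = 5/3 - sqrt(34)/3 ≈ -0.2770, 5/3 + sqrt(34)/3 ≈ 3.6103

f''(x) = 6*x - 10
Second-derivative test at each critical point:
  f''(-0.2770) = -11.6619 < 0 → local maximum
  f''(3.6103) = 11.6619 > 0 → local minimum

Critical points: x = 5/3 - sqrt(34)/3 ≈ -0.2770 (local maximum); x = 5/3 + sqrt(34)/3 ≈ 3.6103 (local minimum)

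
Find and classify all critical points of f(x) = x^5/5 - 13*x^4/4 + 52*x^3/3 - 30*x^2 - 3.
f'(x) = x*(x^3 - 13*x^2 + 52*x - 60)

Solve f'(x) = 0:
  Factor: x^4 - 13*x^3 + 52*x^2 - 60*x = x*(x - 6)*(x - 5)*(x - 2) = 0.
  ⇒ x = 0, 2, 5, 6

f''(x) = 4*x^3 - 39*x^2 + 104*x - 60
Second-derivative test at each critical point:
  f''(0) = -60 < 0 → local maximum
  f''(2) = 24 > 0 → local minimum
  f''(5) = -15 < 0 → local maximum
  f''(6) = 24 > 0 → local minimum

Critical points: x = 0 (local maximum); x = 2 (local minimum); x = 5 (local maximum); x = 6 (local minimum)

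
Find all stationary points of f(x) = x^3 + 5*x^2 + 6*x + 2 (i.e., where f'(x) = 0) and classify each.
f'(x) = 3*x^2 + 10*x + 6

Solve f'(x) = 0:
  3*x^2 + 10*x + 6 = 0 has no rational roots; quadratic formula: x = (-10 ± √28)/6.
  ⇒ x = -5/3 - sqrt(7)/3 ≈ -2.5486, -5/3 + sqrt(7)/3 ≈ -0.7847

f''(x) = 6*x + 10
Second-derivative test at each critical point:
  f''(-2.5486) = -5.2915 < 0 → local maximum
  f''(-0.7847) = 5.2915 > 0 → local minimum

Critical points: x = -5/3 - sqrt(7)/3 ≈ -2.5486 (local maximum); x = -5/3 + sqrt(7)/3 ≈ -0.7847 (local minimum)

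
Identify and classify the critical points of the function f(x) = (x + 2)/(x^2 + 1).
f'(x) = (x^2 - 2*x*(x + 2) + 1)/(x^2 + 1)^2

Solve f'(x) = 0:
  f'(x) = -(x^2 + 4*x - 1)/(x^2 + 1)^2; the denominator is positive wherever f is defined, so f'(x) = 0 ⇔ -x^2 - 4*x + 1 = 0.
  x^2 + 4*x - 1 = 0 has no rational roots; quadratic formula: x = (-4 ± √20)/2.
  ⇒ x = -sqrt(5) - 2 ≈ -4.2361, -2 + sqrt(5) ≈ 0.2361

f''(x) = 2*(4*x^2*(x + 2) - (3*x + 2)*(x^2 + 1))/(x^2 + 1)^3
Second-derivative test at each critical point:
  f''(-4.2361) = 0.0125 > 0 → local minimum
  f''(0.2361) = -4.0125 < 0 → local maximum

Critical points: x = -sqrt(5) - 2 ≈ -4.2361 (local minimum); x = -2 + sqrt(5) ≈ 0.2361 (local maximum)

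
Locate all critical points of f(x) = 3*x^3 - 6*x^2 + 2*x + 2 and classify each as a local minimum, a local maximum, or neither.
f'(x) = 9*x^2 - 12*x + 2

Solve f'(x) = 0:
  9*x^2 - 12*x + 2 = 0 has no rational roots; quadratic formula: x = (12 ± √72)/18.
  ⇒ x = 2/3 - sqrt(2)/3 ≈ 0.1953, sqrt(2)/3 + 2/3 ≈ 1.1381

f''(x) = 18*x - 12
Second-derivative test at each critical point:
  f''(0.1953) = -8.4853 < 0 → local maximum
  f''(1.1381) = 8.4853 > 0 → local minimum

Critical points: x = 2/3 - sqrt(2)/3 ≈ 0.1953 (local maximum); x = sqrt(2)/3 + 2/3 ≈ 1.1381 (local minimum)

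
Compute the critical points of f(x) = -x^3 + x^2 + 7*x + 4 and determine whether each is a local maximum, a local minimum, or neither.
f'(x) = -3*x^2 + 2*x + 7

Solve f'(x) = 0:
  3*x^2 - 2*x - 7 = 0 has no rational roots; quadratic formula: x = (2 ± √88)/6.
  ⇒ x = 1/3 - sqrt(22)/3 ≈ -1.2301, 1/3 + sqrt(22)/3 ≈ 1.8968

f''(x) = 2 - 6*x
Second-derivative test at each critical point:
  f''(-1.2301) = 9.3808 > 0 → local minimum
  f''(1.8968) = -9.3808 < 0 → local maximum

Critical points: x = 1/3 - sqrt(22)/3 ≈ -1.2301 (local minimum); x = 1/3 + sqrt(22)/3 ≈ 1.8968 (local maximum)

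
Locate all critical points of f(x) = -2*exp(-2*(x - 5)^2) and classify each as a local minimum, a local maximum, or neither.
f'(x) = 8*(x - 5)*exp(-2*(x - 5)^2)

Solve f'(x) = 0:
  f'(x) = (8*x - 40)·exp(-2*(x - 5)^2) and exp(-2*(x - 5)^2) > 0 for every x, so f'(x) = 0 ⇔ 8*x - 40 = 0.
  Factor: 8*x - 40 = 8*(x - 5) = 0.
  ⇒ x = 5

f''(x) = 8*(1 - 4*(x - 5)^2)*exp(-2*(x - 5)^2)
Second-derivative test at each critical point:
  f''(5) = 8 > 0 → local minimum

Critical points: x = 5 (local minimum)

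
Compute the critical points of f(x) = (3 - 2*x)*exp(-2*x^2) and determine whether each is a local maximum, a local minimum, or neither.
f'(x) = 2*(2*x*(2*x - 3) - 1)*exp(-2*x^2)

Solve f'(x) = 0:
  f'(x) = (8*x^2 - 12*x - 2)·exp(-2*x^2) and exp(-2*x^2) > 0 for every x, so f'(x) = 0 ⇔ 8*x^2 - 12*x - 2 = 0.
  Factor: 8*x^2 - 12*x - 2 = 2*(4*x^2 - 6*x - 1); 4*x^2 - 6*x - 1 = 0 has no rational roots; quadratic formula: x = (6 ± √52)/8.
  ⇒ x = 3/4 - sqrt(13)/4 ≈ -0.1514, 3/4 + sqrt(13)/4 ≈ 1.6514

f''(x) = 4*(4*x^2*(3 - 2*x) + 6*x - 3)*exp(-2*x^2)
Second-derivative test at each critical point:
  f''(-0.1514) = -13.7761 < 0 → local maximum
  f''(1.6514) = 0.0617 > 0 → local minimum

Critical points: x = 3/4 - sqrt(13)/4 ≈ -0.1514 (local maximum); x = 3/4 + sqrt(13)/4 ≈ 1.6514 (local minimum)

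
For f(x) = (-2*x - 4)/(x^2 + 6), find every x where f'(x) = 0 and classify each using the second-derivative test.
f'(x) = 2*(-x^2 + 2*x*(x + 2) - 6)/(x^2 + 6)^2

Solve f'(x) = 0:
  f'(x) = 2*(x^2 + 4*x - 6)/(x^2 + 6)^2; the denominator is positive wherever f is defined, so f'(x) = 0 ⇔ 2*x^2 + 8*x - 12 = 0.
  Factor: 2*x^2 + 8*x - 12 = 2*(x^2 + 4*x - 6); x^2 + 4*x - 6 = 0 has no rational roots; quadratic formula: x = (-4 ± √40)/2.
  ⇒ x = -sqrt(10) - 2 ≈ -5.1623, -2 + sqrt(10) ≈ 1.1623

f''(x) = 4*(-4*x^2*(x + 2) + (3*x + 2)*(x^2 + 6))/(x^2 + 6)^3
Second-derivative test at each critical point:
  f''(-5.1623) = -0.0119 < 0 → local maximum
  f''(1.1623) = 0.2341 > 0 → local minimum

Critical points: x = -sqrt(10) - 2 ≈ -5.1623 (local maximum); x = -2 + sqrt(10) ≈ 1.1623 (local minimum)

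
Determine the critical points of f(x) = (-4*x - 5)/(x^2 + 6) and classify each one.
f'(x) = 2*(2*x^2 + 5*x - 12)/(x^4 + 12*x^2 + 36)

Solve f'(x) = 0:
  f'(x) = 2*(x + 4)*(2*x - 3)/(x^2 + 6)^2; the denominator is positive wherever f is defined, so f'(x) = 0 ⇔ 4*x^2 + 10*x - 24 = 0.
  Factor: 4*x^2 + 10*x - 24 = 2*(x + 4)*(2*x - 3) = 0.
  ⇒ x = -4, 3/2

f''(x) = 2*(-4*x^2*(4*x + 5) + (12*x + 5)*(x^2 + 6))/(x^2 + 6)^3
Second-derivative test at each critical point:
  f''(-4) = -1/22 < 0 → local maximum
  f''(3/2) = 32/99 > 0 → local minimum

Critical points: x = -4 (local maximum); x = 3/2 (local minimum)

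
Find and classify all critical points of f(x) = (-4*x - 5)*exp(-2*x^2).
f'(x) = 4*(x*(4*x + 5) - 1)*exp(-2*x^2)

Solve f'(x) = 0:
  f'(x) = (16*x^2 + 20*x - 4)·exp(-2*x^2) and exp(-2*x^2) > 0 for every x, so f'(x) = 0 ⇔ 16*x^2 + 20*x - 4 = 0.
  Factor: 16*x^2 + 20*x - 4 = 4*(4*x^2 + 5*x - 1); 4*x^2 + 5*x - 1 = 0 has no rational roots; quadratic formula: x = (-5 ± √41)/8.
  ⇒ x = -sqrt(41)/8 - 5/8 ≈ -1.4254, -5/8 + sqrt(41)/8 ≈ 0.1754

f''(x) = 4*(-16*x^3 - 20*x^2 + 12*x + 5)*exp(-2*x^2)
Second-derivative test at each critical point:
  f''(-1.4254) = -0.4403 < 0 → local maximum
  f''(0.1754) = 24.0842 > 0 → local minimum

Critical points: x = -sqrt(41)/8 - 5/8 ≈ -1.4254 (local maximum); x = -5/8 + sqrt(41)/8 ≈ 0.1754 (local minimum)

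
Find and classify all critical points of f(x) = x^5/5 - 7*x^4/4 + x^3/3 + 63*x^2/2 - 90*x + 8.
f'(x) = x^4 - 7*x^3 + x^2 + 63*x - 90

Solve f'(x) = 0:
  Factor: x^4 - 7*x^3 + x^2 + 63*x - 90 = (x - 5)*(x - 3)*(x - 2)*(x + 3) = 0.
  ⇒ x = -3, 2, 3, 5

f''(x) = 4*x^3 - 21*x^2 + 2*x + 63
Second-derivative test at each critical point:
  f''(-3) = -240 < 0 → local maximum
  f''(2) = 15 > 0 → local minimum
  f''(3) = -12 < 0 → local maximum
  f''(5) = 48 > 0 → local minimum

Critical points: x = -3 (local maximum); x = 2 (local minimum); x = 3 (local maximum); x = 5 (local minimum)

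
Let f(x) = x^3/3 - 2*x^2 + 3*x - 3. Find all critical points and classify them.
f'(x) = x^2 - 4*x + 3

Solve f'(x) = 0:
  Factor: x^2 - 4*x + 3 = (x - 3)*(x - 1) = 0.
  ⇒ x = 1, 3

f''(x) = 2*x - 4
Second-derivative test at each critical point:
  f''(1) = -2 < 0 → local maximum
  f''(3) = 2 > 0 → local minimum

Critical points: x = 1 (local maximum); x = 3 (local minimum)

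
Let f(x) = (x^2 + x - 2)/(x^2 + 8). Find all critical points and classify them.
f'(x) = (-x^2 + 20*x + 8)/(x^4 + 16*x^2 + 64)

Solve f'(x) = 0:
  f'(x) = -(x^2 - 20*x - 8)/(x^2 + 8)^2; the denominator is positive wherever f is defined, so f'(x) = 0 ⇔ -x^2 + 20*x + 8 = 0.
  x^2 - 20*x - 8 = 0 has no rational roots; quadratic formula: x = (20 ± √432)/2.
  ⇒ x = 10 - 6*sqrt(3) ≈ -0.3923, 10 + 6*sqrt(3) ≈ 20.3923

f''(x) = 2*(x^3 - 30*x^2 - 24*x + 80)/(x^6 + 24*x^4 + 192*x^2 + 512)
Second-derivative test at each critical point:
  f''(-0.3923) = 0.3126 > 0 → local minimum
  f''(20.3923) = -1.157e-04 < 0 → local maximum

Critical points: x = 10 - 6*sqrt(3) ≈ -0.3923 (local minimum); x = 10 + 6*sqrt(3) ≈ 20.3923 (local maximum)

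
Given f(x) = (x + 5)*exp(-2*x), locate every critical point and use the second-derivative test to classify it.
f'(x) = (-2*x - 9)*exp(-2*x)

Solve f'(x) = 0:
  f'(x) = (-2*x - 9)·exp(-2*x) and exp(-2*x) > 0 for every x, so f'(x) = 0 ⇔ -2*x - 9 = 0.
  -2*x - 9 = 0.
  ⇒ x = -9/2

f''(x) = 4*(x + 4)*exp(-2*x)
Second-derivative test at each critical point:
  f''(-9/2) = -16206.1679 < 0 → local maximum

Critical points: x = -9/2 (local maximum)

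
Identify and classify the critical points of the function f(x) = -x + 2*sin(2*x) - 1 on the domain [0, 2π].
f'(x) = 4*cos(2*x) - 1

Solve f'(x) = 0 on [0, 2π]:
  f'(x) = 0 ⇔ cos(2*x) = 1/4, i.e. 2*x = ±arccos(1/4) + 2nπ; keep the solutions lying in [0, 2π].
  ⇒ x = acos(1/4)/2 ≈ 0.6591, pi - acos(1/4)/2 ≈ 2.4825, acos(1/4)/2 + pi ≈ 3.8007, -acos(1/4)/2 + 2*pi ≈ 5.6241

f''(x) = -8*sin(2*x)
Second-derivative test at each critical point:
  f''(0.6591) = -7.7460 < 0 → local maximum
  f''(2.4825) = 7.7460 > 0 → local minimum
  f''(3.8007) = -7.7460 < 0 → local maximum
  f''(5.6241) = 7.7460 > 0 → local minimum

Critical points: x = acos(1/4)/2 ≈ 0.6591 (local maximum); x = pi - acos(1/4)/2 ≈ 2.4825 (local minimum); x = acos(1/4)/2 + pi ≈ 3.8007 (local maximum); x = -acos(1/4)/2 + 2*pi ≈ 5.6241 (local minimum)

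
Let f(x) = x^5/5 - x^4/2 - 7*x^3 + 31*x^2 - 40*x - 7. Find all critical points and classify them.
f'(x) = x^4 - 2*x^3 - 21*x^2 + 62*x - 40

Solve f'(x) = 0:
  Factor: x^4 - 2*x^3 - 21*x^2 + 62*x - 40 = (x - 4)*(x - 2)*(x - 1)*(x + 5) = 0.
  ⇒ x = -5, 1, 2, 4

f''(x) = 4*x^3 - 6*x^2 - 42*x + 62
Second-derivative test at each critical point:
  f''(-5) = -378 < 0 → local maximum
  f''(1) = 18 > 0 → local minimum
  f''(2) = -14 < 0 → local maximum
  f''(4) = 54 > 0 → local minimum

Critical points: x = -5 (local maximum); x = 1 (local minimum); x = 2 (local maximum); x = 4 (local minimum)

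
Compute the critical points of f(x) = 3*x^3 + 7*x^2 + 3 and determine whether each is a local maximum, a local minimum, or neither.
f'(x) = x*(9*x + 14)

Solve f'(x) = 0:
  Factor: 9*x^2 + 14*x = x*(9*x + 14) = 0.
  ⇒ x = -14/9, 0

f''(x) = 18*x + 14
Second-derivative test at each critical point:
  f''(-14/9) = -14 < 0 → local maximum
  f''(0) = 14 > 0 → local minimum

Critical points: x = -14/9 (local maximum); x = 0 (local minimum)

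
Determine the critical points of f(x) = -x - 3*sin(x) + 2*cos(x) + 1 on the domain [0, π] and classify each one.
f'(x) = -2*sin(x) - 3*cos(x) - 1

Solve f'(x) = 0 on [0, π]:
  f'(x) = 0 ⇔ -2*sin(x) - 3*cos(x) = 1. Write the left side as R·cos(x + φ) with R = √((-3)² + 2²) = sqrt(13), cos φ = -3*sqrt(13)/13, sin φ = 2*sqrt(13)/13; then cos(x + φ) = sqrt(13)/13. Solve for x and keep the solutions lying in [0, π].
  ⇒ x = atan((-2 + 6*sqrt(3))/(-4*sqrt(3) - 3)) + pi ≈ 2.4398

f''(x) = 3*sin(x) - 2*cos(x)
Second-derivative test at each critical point:
  f''(2.4398) = 3.4641 > 0 → local minimum

Critical points: x = atan((-2 + 6*sqrt(3))/(-4*sqrt(3) - 3)) + pi ≈ 2.4398 (local minimum)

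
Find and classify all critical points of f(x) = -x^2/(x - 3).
f'(x) = x*(6 - x)/(x - 3)^2

Solve f'(x) = 0:
  f'(x) = -x*(x - 6)/(x - 3)^2; the denominator is positive wherever f is defined, so f'(x) = 0 ⇔ -x^2 + 6*x = 0.
  Factor: -x^2 + 6*x = -x*(x - 6) = 0.
  ⇒ x = 0, 6

f''(x) = -18/(x^3 - 9*x^2 + 27*x - 27)
Second-derivative test at each critical point:
  f''(0) = 2/3 > 0 → local minimum
  f''(6) = -2/3 < 0 → local maximum

Critical points: x = 0 (local minimum); x = 6 (local maximum)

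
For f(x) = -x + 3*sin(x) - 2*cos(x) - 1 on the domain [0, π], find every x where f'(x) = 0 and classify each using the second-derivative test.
f'(x) = 2*sin(x) + 3*cos(x) - 1

Solve f'(x) = 0 on [0, π]:
  f'(x) = 0 ⇔ 2*sin(x) + 3*cos(x) = 1. Write the left side as R·cos(x + φ) with R = √(3² + (-2)²) = sqrt(13), cos φ = 3*sqrt(13)/13, sin φ = -2*sqrt(13)/13; then cos(x + φ) = sqrt(13)/13. Solve for x and keep the solutions lying in [0, π].
  ⇒ x = atan((2 + 6*sqrt(3))/(3 - 4*sqrt(3))) + pi ≈ 1.8778

f''(x) = -3*sin(x) + 2*cos(x)
Second-derivative test at each critical point:
  f''(1.8778) = -3.4641 < 0 → local maximum

Critical points: x = atan((2 + 6*sqrt(3))/(3 - 4*sqrt(3))) + pi ≈ 1.8778 (local maximum)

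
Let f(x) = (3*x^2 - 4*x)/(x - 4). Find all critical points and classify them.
f'(x) = (3*x^2 - 24*x + 16)/(x^2 - 8*x + 16)

Solve f'(x) = 0:
  f'(x) = (3*x^2 - 24*x + 16)/(x - 4)^2; the denominator is positive wherever f is defined, so f'(x) = 0 ⇔ 3*x^2 - 24*x + 16 = 0.
  3*x^2 - 24*x + 16 = 0 has no rational roots; quadratic formula: x = (24 ± √384)/6.
  ⇒ x = 4 - 4*sqrt(6)/3 ≈ 0.7340, 4*sqrt(6)/3 + 4 ≈ 7.2660

f''(x) = 64/(x^3 - 12*x^2 + 48*x - 64)
Second-derivative test at each critical point:
  f''(0.7340) = -1.8371 < 0 → local maximum
  f''(7.2660) = 1.8371 > 0 → local minimum

Critical points: x = 4 - 4*sqrt(6)/3 ≈ 0.7340 (local maximum); x = 4*sqrt(6)/3 + 4 ≈ 7.2660 (local minimum)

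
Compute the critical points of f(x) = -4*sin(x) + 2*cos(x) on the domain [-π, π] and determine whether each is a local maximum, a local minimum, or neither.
f'(x) = -2*sin(x) - 4*cos(x)

Solve f'(x) = 0 on [-π, π]:
  f'(x) = 0 ⇔ -4*cos(x) = 2*sin(x) ⇔ tan(x) = -2, i.e. x = arctan(-2) + nπ; keep the solutions lying in [-π, π].
  ⇒ x = -atan(2) ≈ -1.1071, pi - atan(2) ≈ 2.0344

f''(x) = 4*sin(x) - 2*cos(x)
Second-derivative test at each critical point:
  f''(-1.1071) = -4.4721 < 0 → local maximum
  f''(2.0344) = 4.4721 > 0 → local minimum

Critical points: x = -atan(2) ≈ -1.1071 (local maximum); x = pi - atan(2) ≈ 2.0344 (local minimum)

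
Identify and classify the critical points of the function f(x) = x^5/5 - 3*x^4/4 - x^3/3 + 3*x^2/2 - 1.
f'(x) = x*(x^3 - 3*x^2 - x + 3)

Solve f'(x) = 0:
  Factor: x^4 - 3*x^3 - x^2 + 3*x = x*(x - 3)*(x - 1)*(x + 1) = 0.
  ⇒ x = -1, 0, 1, 3

f''(x) = 4*x^3 - 9*x^2 - 2*x + 3
Second-derivative test at each critical point:
  f''(-1) = -8 < 0 → local maximum
  f''(0) = 3 > 0 → local minimum
  f''(1) = -4 < 0 → local maximum
  f''(3) = 24 > 0 → local minimum

Critical points: x = -1 (local maximum); x = 0 (local minimum); x = 1 (local maximum); x = 3 (local minimum)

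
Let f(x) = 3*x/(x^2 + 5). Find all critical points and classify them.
f'(x) = 3*(5 - x^2)/(x^4 + 10*x^2 + 25)

Solve f'(x) = 0:
  f'(x) = -3*(x^2 - 5)/(x^2 + 5)^2; the denominator is positive wherever f is defined, so f'(x) = 0 ⇔ 15 - 3*x^2 = 0.
  Factor: 15 - 3*x^2 = -3*(x^2 - 5); x^2 - 5 = 0 has no rational roots; quadratic formula: x = (0 ± √20)/2.
  ⇒ x = -sqrt(5) ≈ -2.2361, sqrt(5) ≈ 2.2361

f''(x) = 6*x*(x^2 - 15)/(x^2 + 5)^3
Second-derivative test at each critical point:
  f''(-2.2361) = 0.1342 > 0 → local minimum
  f''(2.2361) = -0.1342 < 0 → local maximum

Critical points: x = -sqrt(5) ≈ -2.2361 (local minimum); x = sqrt(5) ≈ 2.2361 (local maximum)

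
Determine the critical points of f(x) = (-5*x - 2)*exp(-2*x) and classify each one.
f'(x) = (10*x - 1)*exp(-2*x)

Solve f'(x) = 0:
  f'(x) = (10*x - 1)·exp(-2*x) and exp(-2*x) > 0 for every x, so f'(x) = 0 ⇔ 10*x - 1 = 0.
  10*x - 1 = 0.
  ⇒ x = 1/10

f''(x) = 4*(3 - 5*x)*exp(-2*x)
Second-derivative test at each critical point:
  f''(1/10) = 8.1873 > 0 → local minimum

Critical points: x = 1/10 (local minimum)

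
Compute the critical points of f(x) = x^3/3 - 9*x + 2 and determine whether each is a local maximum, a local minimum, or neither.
f'(x) = x^2 - 9

Solve f'(x) = 0:
  Factor: x^2 - 9 = (x - 3)*(x + 3) = 0.
  ⇒ x = -3, 3

f''(x) = 2*x
Second-derivative test at each critical point:
  f''(-3) = -6 < 0 → local maximum
  f''(3) = 6 > 0 → local minimum

Critical points: x = -3 (local maximum); x = 3 (local minimum)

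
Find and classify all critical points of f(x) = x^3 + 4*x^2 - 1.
f'(x) = x*(3*x + 8)

Solve f'(x) = 0:
  Factor: 3*x^2 + 8*x = x*(3*x + 8) = 0.
  ⇒ x = -8/3, 0

f''(x) = 6*x + 8
Second-derivative test at each critical point:
  f''(-8/3) = -8 < 0 → local maximum
  f''(0) = 8 > 0 → local minimum

Critical points: x = -8/3 (local maximum); x = 0 (local minimum)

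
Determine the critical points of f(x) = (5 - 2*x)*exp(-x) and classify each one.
f'(x) = (2*x - 7)*exp(-x)

Solve f'(x) = 0:
  f'(x) = (2*x - 7)·exp(-x) and exp(-x) > 0 for every x, so f'(x) = 0 ⇔ 2*x - 7 = 0.
  2*x - 7 = 0.
  ⇒ x = 7/2

f''(x) = (9 - 2*x)*exp(-x)
Second-derivative test at each critical point:
  f''(7/2) = 0.0604 > 0 → local minimum

Critical points: x = 7/2 (local minimum)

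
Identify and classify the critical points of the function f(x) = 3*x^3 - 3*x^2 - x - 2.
f'(x) = 9*x^2 - 6*x - 1

Solve f'(x) = 0:
  9*x^2 - 6*x - 1 = 0 has no rational roots; quadratic formula: x = (6 ± √72)/18.
  ⇒ x = 1/3 - sqrt(2)/3 ≈ -0.1381, 1/3 + sqrt(2)/3 ≈ 0.8047

f''(x) = 18*x - 6
Second-derivative test at each critical point:
  f''(-0.1381) = -8.4853 < 0 → local maximum
  f''(0.8047) = 8.4853 > 0 → local minimum

Critical points: x = 1/3 - sqrt(2)/3 ≈ -0.1381 (local maximum); x = 1/3 + sqrt(2)/3 ≈ 0.8047 (local minimum)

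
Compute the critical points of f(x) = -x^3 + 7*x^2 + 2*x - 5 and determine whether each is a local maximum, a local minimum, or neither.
f'(x) = -3*x^2 + 14*x + 2

Solve f'(x) = 0:
  3*x^2 - 14*x - 2 = 0 has no rational roots; quadratic formula: x = (14 ± √220)/6.
  ⇒ x = 7/3 - sqrt(55)/3 ≈ -0.1387, 7/3 + sqrt(55)/3 ≈ 4.8054

f''(x) = 14 - 6*x
Second-derivative test at each critical point:
  f''(-0.1387) = 14.8324 > 0 → local minimum
  f''(4.8054) = -14.8324 < 0 → local maximum

Critical points: x = 7/3 - sqrt(55)/3 ≈ -0.1387 (local minimum); x = 7/3 + sqrt(55)/3 ≈ 4.8054 (local maximum)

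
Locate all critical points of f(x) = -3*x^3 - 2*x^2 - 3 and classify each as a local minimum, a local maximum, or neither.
f'(x) = x*(-9*x - 4)

Solve f'(x) = 0:
  Factor: -9*x^2 - 4*x = -x*(9*x + 4) = 0.
  ⇒ x = -4/9, 0

f''(x) = -18*x - 4
Second-derivative test at each critical point:
  f''(-4/9) = 4 > 0 → local minimum
  f''(0) = -4 < 0 → local maximum

Critical points: x = -4/9 (local minimum); x = 0 (local maximum)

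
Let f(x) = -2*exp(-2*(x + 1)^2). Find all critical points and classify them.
f'(x) = 8*(x + 1)*exp(-2*(x + 1)^2)

Solve f'(x) = 0:
  f'(x) = (8*x + 8)·exp(-2*(x + 1)^2) and exp(-2*(x + 1)^2) > 0 for every x, so f'(x) = 0 ⇔ 8*x + 8 = 0.
  Factor: 8*x + 8 = 8*(x + 1) = 0.
  ⇒ x = -1

f''(x) = 8*(1 - 4*(x + 1)^2)*exp(-2*(x + 1)^2)
Second-derivative test at each critical point:
  f''(-1) = 8 > 0 → local minimum

Critical points: x = -1 (local minimum)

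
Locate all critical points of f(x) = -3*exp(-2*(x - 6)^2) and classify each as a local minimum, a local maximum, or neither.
f'(x) = 12*(x - 6)*exp(-2*(x - 6)^2)

Solve f'(x) = 0:
  f'(x) = (12*x - 72)·exp(-2*(x - 6)^2) and exp(-2*(x - 6)^2) > 0 for every x, so f'(x) = 0 ⇔ 12*x - 72 = 0.
  Factor: 12*x - 72 = 12*(x - 6) = 0.
  ⇒ x = 6

f''(x) = 12*(1 - 4*(x - 6)^2)*exp(-2*(x - 6)^2)
Second-derivative test at each critical point:
  f''(6) = 12 > 0 → local minimum

Critical points: x = 6 (local minimum)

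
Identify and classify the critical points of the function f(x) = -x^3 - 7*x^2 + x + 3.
f'(x) = -3*x^2 - 14*x + 1

Solve f'(x) = 0:
  3*x^2 + 14*x - 1 = 0 has no rational roots; quadratic formula: x = (-14 ± √208)/6.
  ⇒ x = -2*sqrt(13)/3 - 7/3 ≈ -4.7370, -7/3 + 2*sqrt(13)/3 ≈ 0.0704

f''(x) = -6*x - 14
Second-derivative test at each critical point:
  f''(-4.7370) = 14.4222 > 0 → local minimum
  f''(0.0704) = -14.4222 < 0 → local maximum

Critical points: x = -2*sqrt(13)/3 - 7/3 ≈ -4.7370 (local minimum); x = -7/3 + 2*sqrt(13)/3 ≈ 0.0704 (local maximum)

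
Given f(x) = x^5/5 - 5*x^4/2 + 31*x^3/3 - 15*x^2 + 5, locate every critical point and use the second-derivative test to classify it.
f'(x) = x*(x^3 - 10*x^2 + 31*x - 30)

Solve f'(x) = 0:
  Factor: x^4 - 10*x^3 + 31*x^2 - 30*x = x*(x - 5)*(x - 3)*(x - 2) = 0.
  ⇒ x = 0, 2, 3, 5

f''(x) = 4*x^3 - 30*x^2 + 62*x - 30
Second-derivative test at each critical point:
  f''(0) = -30 < 0 → local maximum
  f''(2) = 6 > 0 → local minimum
  f''(3) = -6 < 0 → local maximum
  f''(5) = 30 > 0 → local minimum

Critical points: x = 0 (local maximum); x = 2 (local minimum); x = 3 (local maximum); x = 5 (local minimum)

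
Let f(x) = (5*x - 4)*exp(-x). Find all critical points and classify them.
f'(x) = (9 - 5*x)*exp(-x)

Solve f'(x) = 0:
  f'(x) = (9 - 5*x)·exp(-x) and exp(-x) > 0 for every x, so f'(x) = 0 ⇔ 9 - 5*x = 0.
  9 - 5*x = 0.
  ⇒ x = 9/5

f''(x) = (5*x - 14)*exp(-x)
Second-derivative test at each critical point:
  f''(9/5) = -0.8265 < 0 → local maximum

Critical points: x = 9/5 (local maximum)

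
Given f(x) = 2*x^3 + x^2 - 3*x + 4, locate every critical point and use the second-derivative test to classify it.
f'(x) = 6*x^2 + 2*x - 3

Solve f'(x) = 0:
  6*x^2 + 2*x - 3 = 0 has no rational roots; quadratic formula: x = (-2 ± √76)/12.
  ⇒ x = -sqrt(19)/6 - 1/6 ≈ -0.8931, -1/6 + sqrt(19)/6 ≈ 0.5598

f''(x) = 12*x + 2
Second-derivative test at each critical point:
  f''(-0.8931) = -8.7178 < 0 → local maximum
  f''(0.5598) = 8.7178 > 0 → local minimum

Critical points: x = -sqrt(19)/6 - 1/6 ≈ -0.8931 (local maximum); x = -1/6 + sqrt(19)/6 ≈ 0.5598 (local minimum)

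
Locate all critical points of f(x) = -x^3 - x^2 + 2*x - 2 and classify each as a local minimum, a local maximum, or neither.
f'(x) = -3*x^2 - 2*x + 2

Solve f'(x) = 0:
  3*x^2 + 2*x - 2 = 0 has no rational roots; quadratic formula: x = (-2 ± √28)/6.
  ⇒ x = -sqrt(7)/3 - 1/3 ≈ -1.2153, -1/3 + sqrt(7)/3 ≈ 0.5486

f''(x) = -6*x - 2
Second-derivative test at each critical point:
  f''(-1.2153) = 5.2915 > 0 → local minimum
  f''(0.5486) = -5.2915 < 0 → local maximum

Critical points: x = -sqrt(7)/3 - 1/3 ≈ -1.2153 (local minimum); x = -1/3 + sqrt(7)/3 ≈ 0.5486 (local maximum)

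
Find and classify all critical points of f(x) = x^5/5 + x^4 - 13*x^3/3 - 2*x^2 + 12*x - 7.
f'(x) = x^4 + 4*x^3 - 13*x^2 - 4*x + 12

Solve f'(x) = 0:
  Factor: x^4 + 4*x^3 - 13*x^2 - 4*x + 12 = (x - 2)*(x - 1)*(x + 1)*(x + 6) = 0.
  ⇒ x = -6, -1, 1, 2

f''(x) = 4*x^3 + 12*x^2 - 26*x - 4
Second-derivative test at each critical point:
  f''(-6) = -280 < 0 → local maximum
  f''(-1) = 30 > 0 → local minimum
  f''(1) = -14 < 0 → local maximum
  f''(2) = 24 > 0 → local minimum

Critical points: x = -6 (local maximum); x = -1 (local minimum); x = 1 (local maximum); x = 2 (local minimum)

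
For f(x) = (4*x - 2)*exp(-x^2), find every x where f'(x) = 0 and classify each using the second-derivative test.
f'(x) = 4*(-x*(2*x - 1) + 1)*exp(-x^2)

Solve f'(x) = 0:
  f'(x) = (-8*x^2 + 4*x + 4)·exp(-x^2) and exp(-x^2) > 0 for every x, so f'(x) = 0 ⇔ -8*x^2 + 4*x + 4 = 0.
  Factor: -8*x^2 + 4*x + 4 = -4*(x - 1)*(2*x + 1) = 0.
  ⇒ x = -1/2, 1

f''(x) = 4*(2*x^2*(2*x - 1) - 6*x + 1)*exp(-x^2)
Second-derivative test at each critical point:
  f''(-1/2) = 9.3456 > 0 → local minimum
  f''(1) = -4.4146 < 0 → local maximum

Critical points: x = -1/2 (local minimum); x = 1 (local maximum)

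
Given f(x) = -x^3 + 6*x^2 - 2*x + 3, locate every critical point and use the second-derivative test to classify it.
f'(x) = -3*x^2 + 12*x - 2

Solve f'(x) = 0:
  3*x^2 - 12*x + 2 = 0 has no rational roots; quadratic formula: x = (12 ± √120)/6.
  ⇒ x = 2 - sqrt(30)/3 ≈ 0.1743, sqrt(30)/3 + 2 ≈ 3.8257

f''(x) = 12 - 6*x
Second-derivative test at each critical point:
  f''(0.1743) = 10.9545 > 0 → local minimum
  f''(3.8257) = -10.9545 < 0 → local maximum

Critical points: x = 2 - sqrt(30)/3 ≈ 0.1743 (local minimum); x = sqrt(30)/3 + 2 ≈ 3.8257 (local maximum)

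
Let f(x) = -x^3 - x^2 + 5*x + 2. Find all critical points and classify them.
f'(x) = -3*x^2 - 2*x + 5

Solve f'(x) = 0:
  Factor: -3*x^2 - 2*x + 5 = -(x - 1)*(3*x + 5) = 0.
  ⇒ x = -5/3, 1

f''(x) = -6*x - 2
Second-derivative test at each critical point:
  f''(-5/3) = 8 > 0 → local minimum
  f''(1) = -8 < 0 → local maximum

Critical points: x = -5/3 (local minimum); x = 1 (local maximum)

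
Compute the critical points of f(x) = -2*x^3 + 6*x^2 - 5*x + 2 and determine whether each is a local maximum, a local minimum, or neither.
f'(x) = -6*x^2 + 12*x - 5

Solve f'(x) = 0:
  6*x^2 - 12*x + 5 = 0 has no rational roots; quadratic formula: x = (12 ± √24)/12.
  ⇒ x = 1 - sqrt(6)/6 ≈ 0.5918, sqrt(6)/6 + 1 ≈ 1.4082

f''(x) = 12 - 12*x
Second-derivative test at each critical point:
  f''(0.5918) = 4.8990 > 0 → local minimum
  f''(1.4082) = -4.8990 < 0 → local maximum

Critical points: x = 1 - sqrt(6)/6 ≈ 0.5918 (local minimum); x = sqrt(6)/6 + 1 ≈ 1.4082 (local maximum)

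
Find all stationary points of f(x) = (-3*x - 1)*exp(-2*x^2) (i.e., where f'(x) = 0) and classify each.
f'(x) = (4*x*(3*x + 1) - 3)*exp(-2*x^2)

Solve f'(x) = 0:
  f'(x) = (12*x^2 + 4*x - 3)·exp(-2*x^2) and exp(-2*x^2) > 0 for every x, so f'(x) = 0 ⇔ 12*x^2 + 4*x - 3 = 0.
  12*x^2 + 4*x - 3 = 0 has no rational roots; quadratic formula: x = (-4 ± √160)/24.
  ⇒ x = -sqrt(10)/6 - 1/6 ≈ -0.6937, -1/6 + sqrt(10)/6 ≈ 0.3604

f''(x) = 4*(-12*x^3 - 4*x^2 + 9*x + 1)*exp(-2*x^2)
Second-derivative test at each critical point:
  f''(-0.6937) = -4.8313 < 0 → local maximum
  f''(0.3604) = 9.7556 > 0 → local minimum

Critical points: x = -sqrt(10)/6 - 1/6 ≈ -0.6937 (local maximum); x = -1/6 + sqrt(10)/6 ≈ 0.3604 (local minimum)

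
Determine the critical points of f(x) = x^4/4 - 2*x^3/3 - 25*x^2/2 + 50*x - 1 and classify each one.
f'(x) = x^3 - 2*x^2 - 25*x + 50

Solve f'(x) = 0:
  Factor: x^3 - 2*x^2 - 25*x + 50 = (x - 5)*(x - 2)*(x + 5) = 0.
  ⇒ x = -5, 2, 5

f''(x) = 3*x^2 - 4*x - 25
Second-derivative test at each critical point:
  f''(-5) = 70 > 0 → local minimum
  f''(2) = -21 < 0 → local maximum
  f''(5) = 30 > 0 → local minimum

Critical points: x = -5 (local minimum); x = 2 (local maximum); x = 5 (local minimum)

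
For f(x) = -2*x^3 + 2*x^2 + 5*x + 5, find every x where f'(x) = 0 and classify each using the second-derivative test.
f'(x) = -6*x^2 + 4*x + 5

Solve f'(x) = 0:
  6*x^2 - 4*x - 5 = 0 has no rational roots; quadratic formula: x = (4 ± √136)/12.
  ⇒ x = 1/3 - sqrt(34)/6 ≈ -0.6385, 1/3 + sqrt(34)/6 ≈ 1.3052

f''(x) = 4 - 12*x
Second-derivative test at each critical point:
  f''(-0.6385) = 11.6619 > 0 → local minimum
  f''(1.3052) = -11.6619 < 0 → local maximum

Critical points: x = 1/3 - sqrt(34)/6 ≈ -0.6385 (local minimum); x = 1/3 + sqrt(34)/6 ≈ 1.3052 (local maximum)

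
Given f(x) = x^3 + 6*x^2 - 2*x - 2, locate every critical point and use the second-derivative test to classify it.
f'(x) = 3*x^2 + 12*x - 2

Solve f'(x) = 0:
  3*x^2 + 12*x - 2 = 0 has no rational roots; quadratic formula: x = (-12 ± √168)/6.
  ⇒ x = -sqrt(42)/3 - 2 ≈ -4.1602, -2 + sqrt(42)/3 ≈ 0.1602

f''(x) = 6*x + 12
Second-derivative test at each critical point:
  f''(-4.1602) = -12.9615 < 0 → local maximum
  f''(0.1602) = 12.9615 > 0 → local minimum

Critical points: x = -sqrt(42)/3 - 2 ≈ -4.1602 (local maximum); x = -2 + sqrt(42)/3 ≈ 0.1602 (local minimum)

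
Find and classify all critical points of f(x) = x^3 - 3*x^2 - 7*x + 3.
f'(x) = 3*x^2 - 6*x - 7

Solve f'(x) = 0:
  3*x^2 - 6*x - 7 = 0 has no rational roots; quadratic formula: x = (6 ± √120)/6.
  ⇒ x = 1 - sqrt(30)/3 ≈ -0.8257, 1 + sqrt(30)/3 ≈ 2.8257

f''(x) = 6*x - 6
Second-derivative test at each critical point:
  f''(-0.8257) = -10.9545 < 0 → local maximum
  f''(2.8257) = 10.9545 > 0 → local minimum

Critical points: x = 1 - sqrt(30)/3 ≈ -0.8257 (local maximum); x = 1 + sqrt(30)/3 ≈ 2.8257 (local minimum)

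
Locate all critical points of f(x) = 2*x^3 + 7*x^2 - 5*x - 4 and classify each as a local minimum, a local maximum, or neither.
f'(x) = 6*x^2 + 14*x - 5

Solve f'(x) = 0:
  6*x^2 + 14*x - 5 = 0 has no rational roots; quadratic formula: x = (-14 ± √316)/12.
  ⇒ x = -sqrt(79)/6 - 7/6 ≈ -2.6480, -7/6 + sqrt(79)/6 ≈ 0.3147

f''(x) = 12*x + 14
Second-derivative test at each critical point:
  f''(-2.6480) = -17.7764 < 0 → local maximum
  f''(0.3147) = 17.7764 > 0 → local minimum

Critical points: x = -sqrt(79)/6 - 7/6 ≈ -2.6480 (local maximum); x = -7/6 + sqrt(79)/6 ≈ 0.3147 (local minimum)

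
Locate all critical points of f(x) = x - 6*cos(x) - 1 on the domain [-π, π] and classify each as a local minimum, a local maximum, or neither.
f'(x) = 6*sin(x) + 1

Solve f'(x) = 0 on [-π, π]:
  f'(x) = 0 ⇔ sin(x) = -1/6, i.e. x = arcsin(-1/6) + 2nπ or x = π − arcsin(-1/6) + 2nπ; keep the solutions lying in [-π, π].
  ⇒ x = -pi + asin(1/6) ≈ -2.9741, -asin(1/6) ≈ -0.1674

f''(x) = 6*cos(x)
Second-derivative test at each critical point:
  f''(-2.9741) = -5.9161 < 0 → local maximum
  f''(-0.1674) = 5.9161 > 0 → local minimum

Critical points: x = -pi + asin(1/6) ≈ -2.9741 (local maximum); x = -asin(1/6) ≈ -0.1674 (local minimum)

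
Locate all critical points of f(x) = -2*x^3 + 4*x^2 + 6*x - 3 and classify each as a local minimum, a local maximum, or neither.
f'(x) = -6*x^2 + 8*x + 6

Solve f'(x) = 0:
  Factor: -6*x^2 + 8*x + 6 = -2*(3*x^2 - 4*x - 3); 3*x^2 - 4*x - 3 = 0 has no rational roots; quadratic formula: x = (4 ± √52)/6.
  ⇒ x = 2/3 - sqrt(13)/3 ≈ -0.5352, 2/3 + sqrt(13)/3 ≈ 1.8685

f''(x) = 8 - 12*x
Second-derivative test at each critical point:
  f''(-0.5352) = 14.4222 > 0 → local minimum
  f''(1.8685) = -14.4222 < 0 → local maximum

Critical points: x = 2/3 - sqrt(13)/3 ≈ -0.5352 (local minimum); x = 2/3 + sqrt(13)/3 ≈ 1.8685 (local maximum)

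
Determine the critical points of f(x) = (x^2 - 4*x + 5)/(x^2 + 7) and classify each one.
f'(x) = 4*(x^2 + x - 7)/(x^4 + 14*x^2 + 49)

Solve f'(x) = 0:
  f'(x) = 4*(x^2 + x - 7)/(x^2 + 7)^2; the denominator is positive wherever f is defined, so f'(x) = 0 ⇔ 4*x^2 + 4*x - 28 = 0.
  Factor: 4*x^2 + 4*x - 28 = 4*(x^2 + x - 7); x^2 + x - 7 = 0 has no rational roots; quadratic formula: x = (-1 ± √29)/2.
  ⇒ x = -sqrt(29)/2 - 1/2 ≈ -3.1926, -1/2 + sqrt(29)/2 ≈ 2.1926

f''(x) = 4*(-2*x^3 - 3*x^2 + 42*x + 7)/(x^6 + 21*x^4 + 147*x^2 + 343)
Second-derivative test at each critical point:
  f''(-3.1926) = -0.0729 < 0 → local maximum
  f''(2.1926) = 0.1545 > 0 → local minimum

Critical points: x = -sqrt(29)/2 - 1/2 ≈ -3.1926 (local maximum); x = -1/2 + sqrt(29)/2 ≈ 2.1926 (local minimum)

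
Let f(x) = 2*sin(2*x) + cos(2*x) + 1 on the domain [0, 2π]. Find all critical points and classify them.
f'(x) = -2*sin(2*x) + 4*cos(2*x)

Solve f'(x) = 0 on [0, 2π]:
  f'(x) = 0 ⇔ 2*cos(2*x) = sin(2*x) ⇔ tan(2*x) = 2, i.e. 2*x = arctan(2) + nπ; keep the solutions lying in [0, 2π].
  ⇒ x = atan(2)/2 ≈ 0.5536, atan(2)/2 + pi/2 ≈ 2.1244, atan(2)/2 + pi ≈ 3.6952, atan(2)/2 + 3*pi/2 ≈ 5.2660

f''(x) = -8*sin(2*x) - 4*cos(2*x)
Second-derivative test at each critical point:
  f''(0.5536) = -8.9443 < 0 → local maximum
  f''(2.1244) = 8.9443 > 0 → local minimum
  f''(3.6952) = -8.9443 < 0 → local maximum
  f''(5.2660) = 8.9443 > 0 → local minimum

Critical points: x = atan(2)/2 ≈ 0.5536 (local maximum); x = atan(2)/2 + pi/2 ≈ 2.1244 (local minimum); x = atan(2)/2 + pi ≈ 3.6952 (local maximum); x = atan(2)/2 + 3*pi/2 ≈ 5.2660 (local minimum)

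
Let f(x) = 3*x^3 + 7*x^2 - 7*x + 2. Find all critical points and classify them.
f'(x) = 9*x^2 + 14*x - 7

Solve f'(x) = 0:
  9*x^2 + 14*x - 7 = 0 has no rational roots; quadratic formula: x = (-14 ± √448)/18.
  ⇒ x = -4*sqrt(7)/9 - 7/9 ≈ -1.9537, -7/9 + 4*sqrt(7)/9 ≈ 0.3981

f''(x) = 18*x + 14
Second-derivative test at each critical point:
  f''(-1.9537) = -21.1660 < 0 → local maximum
  f''(0.3981) = 21.1660 > 0 → local minimum

Critical points: x = -4*sqrt(7)/9 - 7/9 ≈ -1.9537 (local maximum); x = -7/9 + 4*sqrt(7)/9 ≈ 0.3981 (local minimum)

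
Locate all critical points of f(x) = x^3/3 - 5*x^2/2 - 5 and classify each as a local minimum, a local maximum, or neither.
f'(x) = x*(x - 5)

Solve f'(x) = 0:
  Factor: x^2 - 5*x = x*(x - 5) = 0.
  ⇒ x = 0, 5

f''(x) = 2*x - 5
Second-derivative test at each critical point:
  f''(0) = -5 < 0 → local maximum
  f''(5) = 5 > 0 → local minimum

Critical points: x = 0 (local maximum); x = 5 (local minimum)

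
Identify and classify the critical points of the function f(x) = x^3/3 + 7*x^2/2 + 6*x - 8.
f'(x) = x^2 + 7*x + 6

Solve f'(x) = 0:
  Factor: x^2 + 7*x + 6 = (x + 1)*(x + 6) = 0.
  ⇒ x = -6, -1

f''(x) = 2*x + 7
Second-derivative test at each critical point:
  f''(-6) = -5 < 0 → local maximum
  f''(-1) = 5 > 0 → local minimum

Critical points: x = -6 (local maximum); x = -1 (local minimum)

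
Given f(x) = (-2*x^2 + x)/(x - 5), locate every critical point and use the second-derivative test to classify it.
f'(x) = (-2*x^2 + 20*x - 5)/(x^2 - 10*x + 25)

Solve f'(x) = 0:
  f'(x) = -(2*x^2 - 20*x + 5)/(x - 5)^2; the denominator is positive wherever f is defined, so f'(x) = 0 ⇔ -2*x^2 + 20*x - 5 = 0.
  2*x^2 - 20*x + 5 = 0 has no rational roots; quadratic formula: x = (20 ± √360)/4.
  ⇒ x = 5 - 3*sqrt(10)/2 ≈ 0.2566, 3*sqrt(10)/2 + 5 ≈ 9.7434

f''(x) = -90/(x^3 - 15*x^2 + 75*x - 125)
Second-derivative test at each critical point:
  f''(0.2566) = 0.8433 > 0 → local minimum
  f''(9.7434) = -0.8433 < 0 → local maximum

Critical points: x = 5 - 3*sqrt(10)/2 ≈ 0.2566 (local minimum); x = 3*sqrt(10)/2 + 5 ≈ 9.7434 (local maximum)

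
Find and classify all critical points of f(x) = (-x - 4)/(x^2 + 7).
f'(x) = (-x^2 + 2*x*(x + 4) - 7)/(x^2 + 7)^2

Solve f'(x) = 0:
  f'(x) = (x^2 + 8*x - 7)/(x^2 + 7)^2; the denominator is positive wherever f is defined, so f'(x) = 0 ⇔ x^2 + 8*x - 7 = 0.
  x^2 + 8*x - 7 = 0 has no rational roots; quadratic formula: x = (-8 ± √92)/2.
  ⇒ x = -sqrt(23) - 4 ≈ -8.7958, -4 + sqrt(23) ≈ 0.7958

f''(x) = 2*(-4*x^2*(x + 4) + (3*x + 4)*(x^2 + 7))/(x^2 + 7)^3
Second-derivative test at each critical point:
  f''(-8.7958) = -0.0013 < 0 → local maximum
  f''(0.7958) = 0.1646 > 0 → local minimum

Critical points: x = -sqrt(23) - 4 ≈ -8.7958 (local maximum); x = -4 + sqrt(23) ≈ 0.7958 (local minimum)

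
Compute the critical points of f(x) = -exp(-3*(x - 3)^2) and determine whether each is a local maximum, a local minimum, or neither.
f'(x) = 6*(x - 3)*exp(-3*(x - 3)^2)

Solve f'(x) = 0:
  f'(x) = (6*x - 18)·exp(-3*(x - 3)^2) and exp(-3*(x - 3)^2) > 0 for every x, so f'(x) = 0 ⇔ 6*x - 18 = 0.
  Factor: 6*x - 18 = 6*(x - 3) = 0.
  ⇒ x = 3

f''(x) = 6*(1 - 6*(x - 3)^2)*exp(-3*(x - 3)^2)
Second-derivative test at each critical point:
  f''(3) = 6 > 0 → local minimum

Critical points: x = 3 (local minimum)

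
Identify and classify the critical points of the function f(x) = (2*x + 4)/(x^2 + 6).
f'(x) = 2*(x^2 - 2*x*(x + 2) + 6)/(x^2 + 6)^2

Solve f'(x) = 0:
  f'(x) = -2*(x^2 + 4*x - 6)/(x^2 + 6)^2; the denominator is positive wherever f is defined, so f'(x) = 0 ⇔ -2*x^2 - 8*x + 12 = 0.
  Factor: -2*x^2 - 8*x + 12 = -2*(x^2 + 4*x - 6); x^2 + 4*x - 6 = 0 has no rational roots; quadratic formula: x = (-4 ± √40)/2.
  ⇒ x = -sqrt(10) - 2 ≈ -5.1623, -2 + sqrt(10) ≈ 1.1623

f''(x) = 4*(4*x^2*(x + 2) - (3*x + 2)*(x^2 + 6))/(x^2 + 6)^3
Second-derivative test at each critical point:
  f''(-5.1623) = 0.0119 > 0 → local minimum
  f''(1.1623) = -0.2341 < 0 → local maximum

Critical points: x = -sqrt(10) - 2 ≈ -5.1623 (local minimum); x = -2 + sqrt(10) ≈ 1.1623 (local maximum)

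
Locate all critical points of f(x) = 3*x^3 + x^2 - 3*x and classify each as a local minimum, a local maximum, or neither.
f'(x) = 9*x^2 + 2*x - 3

Solve f'(x) = 0:
  9*x^2 + 2*x - 3 = 0 has no rational roots; quadratic formula: x = (-2 ± √112)/18.
  ⇒ x = -2*sqrt(7)/9 - 1/9 ≈ -0.6991, -1/9 + 2*sqrt(7)/9 ≈ 0.4768

f''(x) = 18*x + 2
Second-derivative test at each critical point:
  f''(-0.6991) = -10.5830 < 0 → local maximum
  f''(0.4768) = 10.5830 > 0 → local minimum

Critical points: x = -2*sqrt(7)/9 - 1/9 ≈ -0.6991 (local maximum); x = -1/9 + 2*sqrt(7)/9 ≈ 0.4768 (local minimum)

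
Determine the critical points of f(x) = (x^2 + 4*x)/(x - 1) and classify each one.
f'(x) = (x^2 - 2*x - 4)/(x^2 - 2*x + 1)

Solve f'(x) = 0:
  f'(x) = (x^2 - 2*x - 4)/(x - 1)^2; the denominator is positive wherever f is defined, so f'(x) = 0 ⇔ x^2 - 2*x - 4 = 0.
  x^2 - 2*x - 4 = 0 has no rational roots; quadratic formula: x = (2 ± √20)/2.
  ⇒ x = 1 - sqrt(5) ≈ -1.2361, 1 + sqrt(5) ≈ 3.2361

f''(x) = 10/(x^3 - 3*x^2 + 3*x - 1)
Second-derivative test at each critical point:
  f''(-1.2361) = -0.8944 < 0 → local maximum
  f''(3.2361) = 0.8944 > 0 → local minimum

Critical points: x = 1 - sqrt(5) ≈ -1.2361 (local maximum); x = 1 + sqrt(5) ≈ 3.2361 (local minimum)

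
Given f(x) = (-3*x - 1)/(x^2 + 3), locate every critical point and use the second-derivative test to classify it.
f'(x) = (3*x^2 + 2*x - 9)/(x^4 + 6*x^2 + 9)

Solve f'(x) = 0:
  f'(x) = (3*x^2 + 2*x - 9)/(x^2 + 3)^2; the denominator is positive wherever f is defined, so f'(x) = 0 ⇔ 3*x^2 + 2*x - 9 = 0.
  3*x^2 + 2*x - 9 = 0 has no rational roots; quadratic formula: x = (-2 ± √112)/6.
  ⇒ x = -2*sqrt(7)/3 - 1/3 ≈ -2.0972, -1/3 + 2*sqrt(7)/3 ≈ 1.4305

f''(x) = 2*(-4*x^2*(3*x + 1) + (9*x + 1)*(x^2 + 3))/(x^2 + 3)^3
Second-derivative test at each critical point:
  f''(-2.0972) = -0.1934 < 0 → local maximum
  f''(1.4305) = 0.4156 > 0 → local minimum

Critical points: x = -2*sqrt(7)/3 - 1/3 ≈ -2.0972 (local maximum); x = -1/3 + 2*sqrt(7)/3 ≈ 1.4305 (local minimum)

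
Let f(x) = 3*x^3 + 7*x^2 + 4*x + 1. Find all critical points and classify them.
f'(x) = 9*x^2 + 14*x + 4

Solve f'(x) = 0:
  9*x^2 + 14*x + 4 = 0 has no rational roots; quadratic formula: x = (-14 ± √52)/18.
  ⇒ x = -7/9 - sqrt(13)/9 ≈ -1.1784, -7/9 + sqrt(13)/9 ≈ -0.3772

f''(x) = 18*x + 14
Second-derivative test at each critical point:
  f''(-1.1784) = -7.2111 < 0 → local maximum
  f''(-0.3772) = 7.2111 > 0 → local minimum

Critical points: x = -7/9 - sqrt(13)/9 ≈ -1.1784 (local maximum); x = -7/9 + sqrt(13)/9 ≈ -0.3772 (local minimum)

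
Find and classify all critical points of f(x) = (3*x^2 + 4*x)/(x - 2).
f'(x) = (3*x^2 - 12*x - 8)/(x^2 - 4*x + 4)

Solve f'(x) = 0:
  f'(x) = (3*x^2 - 12*x - 8)/(x - 2)^2; the denominator is positive wherever f is defined, so f'(x) = 0 ⇔ 3*x^2 - 12*x - 8 = 0.
  3*x^2 - 12*x - 8 = 0 has no rational roots; quadratic formula: x = (12 ± √240)/6.
  ⇒ x = 2 - 2*sqrt(15)/3 ≈ -0.5820, 2 + 2*sqrt(15)/3 ≈ 4.5820

f''(x) = 40/(x^3 - 6*x^2 + 12*x - 8)
Second-derivative test at each critical point:
  f''(-0.5820) = -2.3238 < 0 → local maximum
  f''(4.5820) = 2.3238 > 0 → local minimum

Critical points: x = 2 - 2*sqrt(15)/3 ≈ -0.5820 (local maximum); x = 2 + 2*sqrt(15)/3 ≈ 4.5820 (local minimum)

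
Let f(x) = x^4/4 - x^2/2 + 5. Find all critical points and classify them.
f'(x) = x^3 - x

Solve f'(x) = 0:
  Factor: x^3 - x = x*(x - 1)*(x + 1) = 0.
  ⇒ x = -1, 0, 1

f''(x) = 3*x^2 - 1
Second-derivative test at each critical point:
  f''(-1) = 2 > 0 → local minimum
  f''(0) = -1 < 0 → local maximum
  f''(1) = 2 > 0 → local minimum

Critical points: x = -1 (local minimum); x = 0 (local maximum); x = 1 (local minimum)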